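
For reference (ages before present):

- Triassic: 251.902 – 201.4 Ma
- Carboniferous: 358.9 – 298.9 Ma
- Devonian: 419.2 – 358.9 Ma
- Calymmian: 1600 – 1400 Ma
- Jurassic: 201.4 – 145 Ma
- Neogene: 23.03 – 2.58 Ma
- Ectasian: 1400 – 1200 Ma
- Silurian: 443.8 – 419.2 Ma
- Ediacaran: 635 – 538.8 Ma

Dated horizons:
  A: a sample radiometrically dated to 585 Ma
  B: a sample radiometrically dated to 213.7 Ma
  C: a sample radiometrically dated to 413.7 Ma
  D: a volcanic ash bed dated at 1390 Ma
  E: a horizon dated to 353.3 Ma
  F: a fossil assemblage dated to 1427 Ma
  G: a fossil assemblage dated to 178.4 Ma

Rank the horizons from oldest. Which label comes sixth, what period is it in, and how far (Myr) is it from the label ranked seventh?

Sorted oldest-first by Ma: F (1427), D (1390), A (585), C (413.7), E (353.3), B (213.7), G (178.4).
The sixth oldest is B at 213.7 Ma, which lies in 251.902–201.4 Ma: the Triassic.
The seventh oldest is G at 178.4 Ma; separation = |213.7 − 178.4| = 35.3 Myr.

B, in the Triassic; 35.3 million years to G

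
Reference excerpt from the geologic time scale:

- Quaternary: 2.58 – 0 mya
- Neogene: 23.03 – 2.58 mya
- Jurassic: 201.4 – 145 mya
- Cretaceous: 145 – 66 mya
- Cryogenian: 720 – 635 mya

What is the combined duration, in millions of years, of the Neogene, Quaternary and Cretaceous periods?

Duration is start − end for each: (23.03 − 2.58) + (2.58 − 0) + (145 − 66).
That is 20.45 + 2.58 + 79, which totals 102.03 million years.

102.03 million years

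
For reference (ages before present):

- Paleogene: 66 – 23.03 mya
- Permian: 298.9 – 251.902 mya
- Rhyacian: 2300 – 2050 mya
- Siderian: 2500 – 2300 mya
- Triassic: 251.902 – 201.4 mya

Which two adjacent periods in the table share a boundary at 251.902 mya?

The Permian ends at 251.902 mya and the Triassic begins at 251.902 mya, so they share that boundary.

Permian and Triassic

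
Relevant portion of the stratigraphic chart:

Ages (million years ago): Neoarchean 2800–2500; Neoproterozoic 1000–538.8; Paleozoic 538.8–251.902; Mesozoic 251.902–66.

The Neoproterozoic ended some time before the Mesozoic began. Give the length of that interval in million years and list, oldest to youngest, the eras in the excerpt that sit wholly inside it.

The Neoproterozoic closes at 538.8 Ma and the Mesozoic opens at 251.902 Ma, so the interval is 538.8 − 251.902 = 286.898 Myr.
An era fits inside if it starts at or after 538.8 Ma and ends at or before 251.902 Ma; oldest first that gives Paleozoic.

286.898 million years; Paleozoic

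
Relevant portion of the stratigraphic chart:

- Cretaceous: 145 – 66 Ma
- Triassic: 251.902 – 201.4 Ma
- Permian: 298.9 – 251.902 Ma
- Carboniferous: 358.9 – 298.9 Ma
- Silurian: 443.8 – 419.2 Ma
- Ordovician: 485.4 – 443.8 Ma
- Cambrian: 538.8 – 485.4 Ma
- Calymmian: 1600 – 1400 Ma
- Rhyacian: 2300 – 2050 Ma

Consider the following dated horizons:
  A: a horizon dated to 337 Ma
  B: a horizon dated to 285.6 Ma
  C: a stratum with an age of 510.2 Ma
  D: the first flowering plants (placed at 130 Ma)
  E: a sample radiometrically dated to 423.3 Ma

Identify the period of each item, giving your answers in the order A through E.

A — Carboniferous; B — Permian; C — Cambrian; D — Cretaceous; E — Silurian

Match each age against the start–end ranges in the excerpt: A = 337 Ma → Carboniferous (358.9–298.9); B = 285.6 Ma → Permian (298.9–251.902); C = 510.2 Ma → Cambrian (538.8–485.4); D = 130 Ma → Cretaceous (145–66); E = 423.3 Ma → Silurian (443.8–419.2).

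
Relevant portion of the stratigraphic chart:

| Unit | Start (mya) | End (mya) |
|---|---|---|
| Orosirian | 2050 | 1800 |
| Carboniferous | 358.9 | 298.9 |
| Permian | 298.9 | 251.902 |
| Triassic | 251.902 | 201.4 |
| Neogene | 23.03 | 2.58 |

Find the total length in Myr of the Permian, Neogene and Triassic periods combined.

117.95 million years

Duration is start − end for each: (298.9 − 251.902) + (23.03 − 2.58) + (251.902 − 201.4).
That is 46.998 + 20.45 + 50.502, which totals 117.95 million years.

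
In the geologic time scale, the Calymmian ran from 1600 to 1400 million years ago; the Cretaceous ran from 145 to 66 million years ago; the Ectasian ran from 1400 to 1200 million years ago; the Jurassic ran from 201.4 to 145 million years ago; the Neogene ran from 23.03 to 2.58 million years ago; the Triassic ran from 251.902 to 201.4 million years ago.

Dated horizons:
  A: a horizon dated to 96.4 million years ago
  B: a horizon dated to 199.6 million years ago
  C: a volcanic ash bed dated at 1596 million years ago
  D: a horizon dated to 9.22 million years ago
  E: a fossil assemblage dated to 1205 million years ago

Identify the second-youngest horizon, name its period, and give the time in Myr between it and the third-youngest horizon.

Sorted youngest-first by Ma: D (9.22), A (96.4), B (199.6), E (1205), C (1596).
The second youngest is A at 96.4 Ma, which lies in 145–66 Ma: the Cretaceous.
The third youngest is B at 199.6 Ma; separation = |96.4 − 199.6| = 103.2 Myr.

A, in the Cretaceous; 103.2 million years to B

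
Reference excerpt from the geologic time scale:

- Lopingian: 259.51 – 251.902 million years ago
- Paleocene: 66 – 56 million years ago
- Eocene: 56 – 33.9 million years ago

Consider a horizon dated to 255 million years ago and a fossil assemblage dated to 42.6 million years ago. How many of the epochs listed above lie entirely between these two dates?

255 Ma sits inside the Lopingian (259.51–251.902) and 42.6 Ma inside the Eocene (56–33.9); neither of those is wholly between the two dates.
The listed epochs lying completely between them are Paleocene — 1 in all.

1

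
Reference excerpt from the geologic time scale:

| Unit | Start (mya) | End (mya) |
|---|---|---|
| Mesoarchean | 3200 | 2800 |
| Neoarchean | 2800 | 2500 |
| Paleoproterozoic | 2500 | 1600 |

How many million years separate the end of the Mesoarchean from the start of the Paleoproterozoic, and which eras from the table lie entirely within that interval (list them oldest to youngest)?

The Mesoarchean closes at 2800 Ma and the Paleoproterozoic opens at 2500 Ma, so the interval is 2800 − 2500 = 300 Myr.
An era fits inside if it starts at or after 2800 Ma and ends at or before 2500 Ma; oldest first that gives Neoarchean.

300 million years; Neoarchean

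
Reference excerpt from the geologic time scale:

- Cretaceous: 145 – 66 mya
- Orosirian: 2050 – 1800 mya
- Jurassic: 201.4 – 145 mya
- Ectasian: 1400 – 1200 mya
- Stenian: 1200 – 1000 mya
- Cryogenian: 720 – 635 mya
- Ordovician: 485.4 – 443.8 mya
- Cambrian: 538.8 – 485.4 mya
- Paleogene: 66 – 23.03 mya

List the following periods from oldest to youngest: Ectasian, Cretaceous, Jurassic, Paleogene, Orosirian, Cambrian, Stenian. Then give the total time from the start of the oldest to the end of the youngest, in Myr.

From the excerpt: Ectasian 1400–1200; Cretaceous 145–66; Jurassic 201.4–145; Paleogene 66–23.03; Orosirian 2050–1800; Cambrian 538.8–485.4; Stenian 1200–1000 (Ma).
Larger Ma is earlier, so the oldest is Orosirian and the youngest is Paleogene; oldest to youngest: Orosirian, Ectasian, Stenian, Cambrian, Jurassic, Cretaceous, Paleogene.
Oldest start 2050 minus youngest end 23.03 gives 2026.97 Myr overall.

Orosirian → Ectasian → Stenian → Cambrian → Jurassic → Cretaceous → Paleogene; total span 2026.97 Myr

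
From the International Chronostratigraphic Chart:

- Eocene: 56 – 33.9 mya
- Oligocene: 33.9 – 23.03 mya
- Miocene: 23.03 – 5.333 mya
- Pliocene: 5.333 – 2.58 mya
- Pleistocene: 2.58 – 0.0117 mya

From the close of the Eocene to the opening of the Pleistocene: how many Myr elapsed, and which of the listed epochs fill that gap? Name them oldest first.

The Eocene closes at 33.9 Ma and the Pleistocene opens at 2.58 Ma, so the interval is 33.9 − 2.58 = 31.32 Myr.
An epoch fits inside if it starts at or after 33.9 Ma and ends at or before 2.58 Ma; oldest first that gives Oligocene, Miocene, Pliocene.

31.32 million years; Oligocene, Miocene, Pliocene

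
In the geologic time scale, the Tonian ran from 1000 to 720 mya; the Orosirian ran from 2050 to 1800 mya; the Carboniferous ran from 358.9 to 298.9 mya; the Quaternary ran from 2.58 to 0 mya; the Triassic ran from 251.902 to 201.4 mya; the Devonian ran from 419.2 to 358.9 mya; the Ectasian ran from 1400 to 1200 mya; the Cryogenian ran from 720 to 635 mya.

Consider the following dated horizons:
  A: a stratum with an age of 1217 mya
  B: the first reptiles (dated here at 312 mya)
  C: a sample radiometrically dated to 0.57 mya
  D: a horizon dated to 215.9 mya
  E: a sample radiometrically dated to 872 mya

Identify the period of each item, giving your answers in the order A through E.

A: 1217 Ma lies in 1400–1200 Ma, so Ectasian.
B: 312 Ma lies in 358.9–298.9 Ma, so Carboniferous.
C: 0.57 Ma lies in 2.58–0 Ma, so Quaternary.
D: 215.9 Ma lies in 251.902–201.4 Ma, so Triassic.
E: 872 Ma lies in 1000–720 Ma, so Tonian.

A — Ectasian; B — Carboniferous; C — Quaternary; D — Triassic; E — Tonian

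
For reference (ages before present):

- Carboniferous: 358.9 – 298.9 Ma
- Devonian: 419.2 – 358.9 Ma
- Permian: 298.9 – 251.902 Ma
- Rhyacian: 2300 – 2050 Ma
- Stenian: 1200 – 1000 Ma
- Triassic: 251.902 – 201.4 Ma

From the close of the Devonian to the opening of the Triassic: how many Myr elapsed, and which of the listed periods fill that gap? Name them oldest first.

106.998 million years; Carboniferous, Permian

The Devonian closes at 358.9 Ma and the Triassic opens at 251.902 Ma, so the interval is 358.9 − 251.902 = 106.998 Myr.
A period fits inside if it starts at or after 358.9 Ma and ends at or before 251.902 Ma; oldest first that gives Carboniferous, Permian.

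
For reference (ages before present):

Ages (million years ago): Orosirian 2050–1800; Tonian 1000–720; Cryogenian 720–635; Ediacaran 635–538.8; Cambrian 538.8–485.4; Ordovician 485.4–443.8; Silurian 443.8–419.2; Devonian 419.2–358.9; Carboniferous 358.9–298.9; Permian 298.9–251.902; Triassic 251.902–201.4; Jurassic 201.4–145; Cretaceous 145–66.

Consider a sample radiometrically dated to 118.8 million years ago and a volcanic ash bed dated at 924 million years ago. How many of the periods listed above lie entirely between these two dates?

924 Ma sits inside the Tonian (1000–720) and 118.8 Ma inside the Cretaceous (145–66); neither of those is wholly between the two dates.
The listed periods lying completely between them are Cryogenian, Ediacaran, Cambrian, Ordovician, Silurian, Devonian, Carboniferous, Permian, Triassic, Jurassic — 10 in all.

10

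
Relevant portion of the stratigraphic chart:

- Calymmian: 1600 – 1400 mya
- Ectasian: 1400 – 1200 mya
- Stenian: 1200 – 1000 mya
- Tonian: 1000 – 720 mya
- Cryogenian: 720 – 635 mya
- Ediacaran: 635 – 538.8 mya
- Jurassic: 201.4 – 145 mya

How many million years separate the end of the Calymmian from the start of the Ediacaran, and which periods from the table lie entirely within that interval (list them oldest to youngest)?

765 million years; Ectasian, Stenian, Tonian, Cryogenian

End of Calymmian = 1400 Ma; start of Ediacaran = 635 Ma.
Gap = 1400 − 635 = 765 Myr.
Periods wholly inside 1400–635 Ma: Ectasian (1400–1200), Stenian (1200–1000), Tonian (1000–720), Cryogenian (720–635).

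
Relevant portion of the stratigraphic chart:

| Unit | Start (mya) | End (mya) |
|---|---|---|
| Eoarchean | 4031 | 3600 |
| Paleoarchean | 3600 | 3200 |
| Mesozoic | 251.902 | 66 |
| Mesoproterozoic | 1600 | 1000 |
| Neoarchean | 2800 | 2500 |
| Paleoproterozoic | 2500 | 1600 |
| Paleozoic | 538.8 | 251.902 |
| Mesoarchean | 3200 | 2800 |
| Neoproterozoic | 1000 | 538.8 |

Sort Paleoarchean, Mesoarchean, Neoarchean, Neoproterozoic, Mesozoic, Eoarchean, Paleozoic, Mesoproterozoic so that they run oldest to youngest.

Eoarchean, Paleoarchean, Mesoarchean, Neoarchean, Mesoproterozoic, Neoproterozoic, Paleozoic, Mesozoic

Read off each span (Ma): Paleoarchean 3600–3200; Mesoarchean 3200–2800; Neoarchean 2800–2500; Neoproterozoic 1000–538.8; Mesozoic 251.902–66; Eoarchean 4031–3600; Paleozoic 538.8–251.902; Mesoproterozoic 1600–1000.
Larger Ma is older, so oldest→youngest is Eoarchean, Paleoarchean, Mesoarchean, Neoarchean, Mesoproterozoic, Neoproterozoic, Paleozoic, Mesozoic.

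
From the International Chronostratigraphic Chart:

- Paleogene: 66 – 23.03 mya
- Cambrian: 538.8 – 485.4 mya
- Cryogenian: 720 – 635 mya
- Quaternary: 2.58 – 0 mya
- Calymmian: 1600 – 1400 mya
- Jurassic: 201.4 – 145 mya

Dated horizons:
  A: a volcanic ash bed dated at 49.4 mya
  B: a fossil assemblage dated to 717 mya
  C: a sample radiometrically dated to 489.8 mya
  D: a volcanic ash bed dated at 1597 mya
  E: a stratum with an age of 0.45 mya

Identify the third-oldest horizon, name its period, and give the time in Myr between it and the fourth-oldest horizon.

C, in the Cambrian; 440.4 million years to A

Larger Ma means older, so oldest first: D 1597 > B 717 > C 489.8 > A 49.4 > E 0.45.
Counting 3 along gives C (489.8 Ma); the excerpt puts that inside the Cambrian, 538.8–485.4 Ma.
Next in line is A (49.4 Ma), and 489.8 − 49.4 = 440.4 Myr.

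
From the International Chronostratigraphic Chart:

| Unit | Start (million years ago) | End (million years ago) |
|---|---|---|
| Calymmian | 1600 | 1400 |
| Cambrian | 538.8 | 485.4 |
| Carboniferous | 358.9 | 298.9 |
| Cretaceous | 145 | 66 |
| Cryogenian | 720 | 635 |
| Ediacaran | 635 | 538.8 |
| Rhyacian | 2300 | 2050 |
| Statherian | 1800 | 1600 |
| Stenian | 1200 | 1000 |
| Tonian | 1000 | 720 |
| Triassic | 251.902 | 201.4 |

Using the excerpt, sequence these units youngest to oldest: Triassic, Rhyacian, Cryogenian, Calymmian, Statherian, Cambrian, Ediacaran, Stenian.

The oldest of these is Rhyacian (starts 2300 Ma) and the youngest is Triassic (ends 201.4 Ma).
In between, by decreasing start age: Statherian (1800), Calymmian (1600), Stenian (1200), Cryogenian (720), Ediacaran (635), Cambrian (538.8).
Listing youngest first means reversing that sequence.

Triassic, then Cambrian, then Ediacaran, then Cryogenian, then Stenian, then Calymmian, then Statherian, then Rhyacian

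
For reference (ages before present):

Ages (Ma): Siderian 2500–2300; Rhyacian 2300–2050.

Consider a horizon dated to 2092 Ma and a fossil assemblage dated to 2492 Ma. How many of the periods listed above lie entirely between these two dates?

Checking each listed span, none has both start < 2492 Ma and end > 2092 Ma — every period straddles one of the two dates or lies outside them — so the count is 0.

0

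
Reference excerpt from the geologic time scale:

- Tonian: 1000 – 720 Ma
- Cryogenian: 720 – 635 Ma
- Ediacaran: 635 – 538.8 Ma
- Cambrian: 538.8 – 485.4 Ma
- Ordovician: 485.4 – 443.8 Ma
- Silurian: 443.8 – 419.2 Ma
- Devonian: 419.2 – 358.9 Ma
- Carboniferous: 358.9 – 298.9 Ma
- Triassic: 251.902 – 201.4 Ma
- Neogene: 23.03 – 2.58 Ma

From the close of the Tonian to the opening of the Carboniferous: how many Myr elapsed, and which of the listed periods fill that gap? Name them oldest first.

The Tonian closes at 720 Ma and the Carboniferous opens at 358.9 Ma, so the interval is 720 − 358.9 = 361.1 Myr.
A period fits inside if it starts at or after 720 Ma and ends at or before 358.9 Ma; oldest first that gives Cryogenian, Ediacaran, Cambrian, Ordovician, Silurian, Devonian.

361.1 million years; Cryogenian, Ediacaran, Cambrian, Ordovician, Silurian, Devonian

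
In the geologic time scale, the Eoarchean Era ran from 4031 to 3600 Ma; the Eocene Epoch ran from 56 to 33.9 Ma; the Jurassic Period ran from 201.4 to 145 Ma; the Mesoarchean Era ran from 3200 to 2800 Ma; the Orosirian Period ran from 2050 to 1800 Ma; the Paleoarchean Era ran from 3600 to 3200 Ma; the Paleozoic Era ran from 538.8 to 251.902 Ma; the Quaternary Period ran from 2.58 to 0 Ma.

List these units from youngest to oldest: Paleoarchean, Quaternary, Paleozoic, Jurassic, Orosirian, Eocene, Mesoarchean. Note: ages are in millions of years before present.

Quaternary, Eocene, Jurassic, Paleozoic, Orosirian, Mesoarchean, Paleoarchean

Read off each span (Ma): Paleoarchean 3600–3200; Quaternary 2.58–0; Paleozoic 538.8–251.902; Jurassic 201.4–145; Orosirian 2050–1800; Eocene 56–33.9; Mesoarchean 3200–2800.
Larger Ma is older, so oldest→youngest is Paleoarchean, Mesoarchean, Orosirian, Paleozoic, Jurassic, Eocene, Quaternary; reverse it for youngest→oldest.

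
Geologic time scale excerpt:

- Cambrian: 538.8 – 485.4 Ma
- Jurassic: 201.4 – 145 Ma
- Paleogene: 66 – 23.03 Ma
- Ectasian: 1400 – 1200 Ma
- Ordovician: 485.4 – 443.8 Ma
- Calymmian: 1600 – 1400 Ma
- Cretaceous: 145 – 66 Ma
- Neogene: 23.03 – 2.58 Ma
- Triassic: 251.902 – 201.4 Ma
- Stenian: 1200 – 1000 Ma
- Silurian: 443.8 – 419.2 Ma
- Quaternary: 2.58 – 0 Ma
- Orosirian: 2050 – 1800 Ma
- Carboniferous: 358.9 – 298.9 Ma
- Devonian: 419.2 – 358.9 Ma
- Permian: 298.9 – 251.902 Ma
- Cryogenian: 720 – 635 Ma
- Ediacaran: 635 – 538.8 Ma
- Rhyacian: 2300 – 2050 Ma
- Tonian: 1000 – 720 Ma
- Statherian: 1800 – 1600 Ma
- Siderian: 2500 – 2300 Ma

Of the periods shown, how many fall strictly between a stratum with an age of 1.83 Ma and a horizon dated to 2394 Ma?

The older date is 2394 Ma and the younger is 1.83 Ma.
Periods with start < 2394 and end > 1.83 Ma: Rhyacian (2300–2050), Orosirian (2050–1800), Statherian (1800–1600), Calymmian (1600–1400), Ectasian (1400–1200), Stenian (1200–1000), Tonian (1000–720), Cryogenian (720–635), Ediacaran (635–538.8), Cambrian (538.8–485.4), Ordovician (485.4–443.8), Silurian (443.8–419.2), Devonian (419.2–358.9), Carboniferous (358.9–298.9), Permian (298.9–251.902), Triassic (251.902–201.4), Jurassic (201.4–145), Cretaceous (145–66), Paleogene (66–23.03), Neogene (23.03–2.58).
That is 20 complete periods.

20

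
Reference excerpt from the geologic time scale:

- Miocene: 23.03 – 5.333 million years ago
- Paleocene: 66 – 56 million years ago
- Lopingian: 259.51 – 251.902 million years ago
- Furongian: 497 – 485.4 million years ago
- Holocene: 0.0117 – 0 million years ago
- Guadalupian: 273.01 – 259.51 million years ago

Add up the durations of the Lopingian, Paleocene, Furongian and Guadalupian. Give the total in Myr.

Duration is start − end for each: (259.51 − 251.902) + (66 − 56) + (497 − 485.4) + (273.01 − 259.51).
That is 7.608 + 10 + 11.6 + 13.5, which totals 42.708 million years.

42.708 million years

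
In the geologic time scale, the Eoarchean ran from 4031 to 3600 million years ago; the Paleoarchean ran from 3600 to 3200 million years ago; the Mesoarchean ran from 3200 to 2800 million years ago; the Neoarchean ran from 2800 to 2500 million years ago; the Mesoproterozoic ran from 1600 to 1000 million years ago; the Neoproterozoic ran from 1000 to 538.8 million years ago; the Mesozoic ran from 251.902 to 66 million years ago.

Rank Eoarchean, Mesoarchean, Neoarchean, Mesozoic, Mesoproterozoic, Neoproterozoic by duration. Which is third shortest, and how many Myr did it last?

Mesoarchean, 400 million years

Durations: Eoarchean 431; Mesoarchean 400; Neoarchean 300; Mesozoic 185.902; Mesoproterozoic 600; Neoproterozoic 461.2 Myr.
Sorted shortest-first: Mesozoic (185.902), Neoarchean (300), Mesoarchean (400), Eoarchean (431), Neoproterozoic (461.2), Mesoproterozoic (600).
The third shortest is Mesoarchean at 400 Myr.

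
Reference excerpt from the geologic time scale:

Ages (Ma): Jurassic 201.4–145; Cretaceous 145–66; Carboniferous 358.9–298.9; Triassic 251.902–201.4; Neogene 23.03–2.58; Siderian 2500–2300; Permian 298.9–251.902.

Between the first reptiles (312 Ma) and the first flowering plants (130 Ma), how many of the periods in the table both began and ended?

The older date is 312 Ma and the younger is 130 Ma.
Periods with start < 312 and end > 130 Ma: Permian (298.9–251.902), Triassic (251.902–201.4), Jurassic (201.4–145).
That is 3 complete periods.

3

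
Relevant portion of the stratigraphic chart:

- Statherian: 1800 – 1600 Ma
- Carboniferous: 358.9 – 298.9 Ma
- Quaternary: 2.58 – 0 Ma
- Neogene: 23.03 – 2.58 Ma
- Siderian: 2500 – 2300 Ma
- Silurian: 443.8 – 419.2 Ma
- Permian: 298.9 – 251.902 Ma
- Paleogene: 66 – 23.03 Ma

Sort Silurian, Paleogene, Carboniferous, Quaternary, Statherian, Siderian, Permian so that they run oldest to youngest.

Sorting by start age (descending Ma, since larger Ma = older): Siderian began 2500, Statherian began 1800, Silurian began 443.8, Carboniferous began 358.9, Permian began 298.9, Paleogene began 66, Quaternary began 2.58.

Siderian, Statherian, Silurian, Carboniferous, Permian, Paleogene, Quaternary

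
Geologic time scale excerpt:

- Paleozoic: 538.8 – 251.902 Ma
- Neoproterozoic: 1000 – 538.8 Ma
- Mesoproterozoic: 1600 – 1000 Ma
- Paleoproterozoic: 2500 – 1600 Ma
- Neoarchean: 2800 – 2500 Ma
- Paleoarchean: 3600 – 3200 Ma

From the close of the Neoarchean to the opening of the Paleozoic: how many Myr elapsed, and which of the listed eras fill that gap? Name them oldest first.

1961.2 million years; Paleoproterozoic, Mesoproterozoic, Neoproterozoic

The Neoarchean closes at 2500 Ma and the Paleozoic opens at 538.8 Ma, so the interval is 2500 − 538.8 = 1961.2 Myr.
An era fits inside if it starts at or after 2500 Ma and ends at or before 538.8 Ma; oldest first that gives Paleoproterozoic, Mesoproterozoic, Neoproterozoic.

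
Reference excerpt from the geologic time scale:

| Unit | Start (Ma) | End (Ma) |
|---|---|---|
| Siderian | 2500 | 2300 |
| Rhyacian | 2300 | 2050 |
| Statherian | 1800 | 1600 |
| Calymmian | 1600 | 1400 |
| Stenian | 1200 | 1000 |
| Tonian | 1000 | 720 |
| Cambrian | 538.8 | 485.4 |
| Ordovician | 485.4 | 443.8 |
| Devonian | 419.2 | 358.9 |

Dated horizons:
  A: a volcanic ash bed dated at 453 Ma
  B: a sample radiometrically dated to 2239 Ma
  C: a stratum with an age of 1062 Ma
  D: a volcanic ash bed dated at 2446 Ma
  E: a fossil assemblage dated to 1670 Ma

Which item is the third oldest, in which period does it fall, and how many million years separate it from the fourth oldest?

E, in the Statherian; 608 million years to C

Larger Ma means older, so oldest first: D 2446 > B 2239 > E 1670 > C 1062 > A 453.
Counting 3 along gives E (1670 Ma); the excerpt puts that inside the Statherian, 1800–1600 Ma.
Next in line is C (1062 Ma), and 1670 − 1062 = 608 Myr.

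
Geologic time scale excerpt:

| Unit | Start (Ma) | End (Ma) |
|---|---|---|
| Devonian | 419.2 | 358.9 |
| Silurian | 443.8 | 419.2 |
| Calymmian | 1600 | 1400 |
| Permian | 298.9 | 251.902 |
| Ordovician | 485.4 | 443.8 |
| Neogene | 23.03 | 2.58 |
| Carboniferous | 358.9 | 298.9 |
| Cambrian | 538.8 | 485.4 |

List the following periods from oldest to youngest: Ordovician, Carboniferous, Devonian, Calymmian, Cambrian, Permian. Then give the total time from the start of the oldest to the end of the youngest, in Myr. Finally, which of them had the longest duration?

Calymmian → Cambrian → Ordovician → Devonian → Carboniferous → Permian; total span 1348.098 Myr; longest is Calymmian

From the excerpt: Ordovician 485.4–443.8; Carboniferous 358.9–298.9; Devonian 419.2–358.9; Calymmian 1600–1400; Cambrian 538.8–485.4; Permian 298.9–251.902 (Ma).
Larger Ma is earlier, so the oldest is Calymmian and the youngest is Permian; oldest to youngest: Calymmian, Cambrian, Ordovician, Devonian, Carboniferous, Permian.
Oldest start 1600 minus youngest end 251.902 gives 1348.098 Myr overall.
Individual lengths (start − end): Carboniferous 60; Calymmian 200; Cambrian 53.4; Devonian 60.3; Ordovician 41.6; Permian 46.998. The largest is Calymmian at 200 Myr.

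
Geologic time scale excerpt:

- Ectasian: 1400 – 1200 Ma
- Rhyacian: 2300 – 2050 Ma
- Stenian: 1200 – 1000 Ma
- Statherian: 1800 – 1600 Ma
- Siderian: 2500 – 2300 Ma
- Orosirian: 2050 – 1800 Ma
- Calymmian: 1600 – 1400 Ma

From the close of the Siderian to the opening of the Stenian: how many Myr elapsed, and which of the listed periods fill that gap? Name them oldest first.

1100 million years; Rhyacian, Orosirian, Statherian, Calymmian, Ectasian

The Siderian closes at 2300 Ma and the Stenian opens at 1200 Ma, so the interval is 2300 − 1200 = 1100 Myr.
A period fits inside if it starts at or after 2300 Ma and ends at or before 1200 Ma; oldest first that gives Rhyacian, Orosirian, Statherian, Calymmian, Ectasian.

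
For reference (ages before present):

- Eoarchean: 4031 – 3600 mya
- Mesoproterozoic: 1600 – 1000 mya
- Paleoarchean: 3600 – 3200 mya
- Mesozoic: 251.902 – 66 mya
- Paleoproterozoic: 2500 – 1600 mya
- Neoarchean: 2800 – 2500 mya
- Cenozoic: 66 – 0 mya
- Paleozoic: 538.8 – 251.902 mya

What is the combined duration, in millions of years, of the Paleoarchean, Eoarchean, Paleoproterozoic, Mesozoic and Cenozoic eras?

Duration is start − end for each: (3600 − 3200) + (4031 − 3600) + (2500 − 1600) + (251.902 − 66) + (66 − 0).
That is 400 + 431 + 900 + 185.902 + 66, which totals 1982.902 million years.

1982.902 million years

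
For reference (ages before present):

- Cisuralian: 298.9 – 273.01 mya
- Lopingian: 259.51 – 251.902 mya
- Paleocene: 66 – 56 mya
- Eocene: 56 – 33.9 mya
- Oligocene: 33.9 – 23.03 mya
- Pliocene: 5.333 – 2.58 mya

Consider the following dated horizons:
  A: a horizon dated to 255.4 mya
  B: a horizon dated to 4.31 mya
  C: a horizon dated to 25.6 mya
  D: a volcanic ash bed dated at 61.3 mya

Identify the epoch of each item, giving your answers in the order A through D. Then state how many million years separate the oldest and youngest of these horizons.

A — Lopingian; B — Pliocene; C — Oligocene; D — Paleocene; span 251.09 million years

A: 255.4 Ma lies in 259.51–251.902 Ma, so Lopingian.
B: 4.31 Ma lies in 5.333–2.58 Ma, so Pliocene.
C: 25.6 Ma lies in 33.9–23.03 Ma, so Oligocene.
D: 61.3 Ma lies in 66–56 Ma, so Paleocene.
Oldest = 255.4 Ma, youngest = 4.31 Ma → span 251.09 Myr.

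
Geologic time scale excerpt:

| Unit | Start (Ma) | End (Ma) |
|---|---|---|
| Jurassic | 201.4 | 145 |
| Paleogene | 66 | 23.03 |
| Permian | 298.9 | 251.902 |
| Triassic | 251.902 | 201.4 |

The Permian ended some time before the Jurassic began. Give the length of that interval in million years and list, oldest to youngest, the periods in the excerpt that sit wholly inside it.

50.502 million years; Triassic

End of Permian = 251.902 Ma; start of Jurassic = 201.4 Ma.
Gap = 251.902 − 201.4 = 50.502 Myr.
Periods wholly inside 251.902–201.4 Ma: Triassic (251.902–201.4).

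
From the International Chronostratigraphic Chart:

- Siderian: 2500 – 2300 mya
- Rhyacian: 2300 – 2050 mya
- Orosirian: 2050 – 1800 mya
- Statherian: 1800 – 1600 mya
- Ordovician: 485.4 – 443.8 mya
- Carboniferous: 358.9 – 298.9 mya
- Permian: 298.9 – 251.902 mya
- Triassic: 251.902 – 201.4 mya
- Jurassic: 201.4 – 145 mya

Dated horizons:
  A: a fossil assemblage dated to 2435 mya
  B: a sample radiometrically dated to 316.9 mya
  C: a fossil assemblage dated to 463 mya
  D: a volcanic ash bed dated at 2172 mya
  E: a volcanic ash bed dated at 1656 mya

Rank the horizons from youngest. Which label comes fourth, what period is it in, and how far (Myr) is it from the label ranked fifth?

D, in the Rhyacian; 263 million years to A

Smaller Ma means younger, so youngest first: B 316.9 < C 463 < E 1656 < D 2172 < A 2435.
Counting 4 along gives D (2172 Ma); the excerpt puts that inside the Rhyacian, 2300–2050 Ma.
Next in line is A (2435 Ma), and 2435 − 2172 = 263 Myr.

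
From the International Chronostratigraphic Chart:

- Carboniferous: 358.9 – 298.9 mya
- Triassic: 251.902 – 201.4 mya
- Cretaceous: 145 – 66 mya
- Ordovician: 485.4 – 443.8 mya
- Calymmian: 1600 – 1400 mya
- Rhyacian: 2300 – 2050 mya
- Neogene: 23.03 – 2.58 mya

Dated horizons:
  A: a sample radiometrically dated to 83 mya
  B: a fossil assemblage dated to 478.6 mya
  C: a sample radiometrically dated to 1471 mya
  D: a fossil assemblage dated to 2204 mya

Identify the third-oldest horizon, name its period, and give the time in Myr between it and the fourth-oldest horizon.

Larger Ma means older, so oldest first: D 2204 > C 1471 > B 478.6 > A 83.
Counting 3 along gives B (478.6 Ma); the excerpt puts that inside the Ordovician, 485.4–443.8 Ma.
Next in line is A (83 Ma), and 478.6 − 83 = 395.6 Myr.

B, in the Ordovician; 395.6 million years to A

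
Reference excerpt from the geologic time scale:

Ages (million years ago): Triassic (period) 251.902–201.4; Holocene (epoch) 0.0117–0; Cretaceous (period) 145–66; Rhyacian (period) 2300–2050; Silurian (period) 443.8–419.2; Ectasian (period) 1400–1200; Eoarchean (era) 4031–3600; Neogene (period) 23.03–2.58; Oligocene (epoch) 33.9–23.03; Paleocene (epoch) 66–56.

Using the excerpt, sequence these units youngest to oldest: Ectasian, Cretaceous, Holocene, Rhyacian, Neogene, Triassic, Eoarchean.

Holocene, then Neogene, then Cretaceous, then Triassic, then Ectasian, then Rhyacian, then Eoarchean

Read off each span (Ma): Ectasian 1400–1200; Cretaceous 145–66; Holocene 0.0117–0; Rhyacian 2300–2050; Neogene 23.03–2.58; Triassic 251.902–201.4; Eoarchean 4031–3600.
Larger Ma is older, so oldest→youngest is Eoarchean, Rhyacian, Ectasian, Triassic, Cretaceous, Neogene, Holocene; reverse it for youngest→oldest.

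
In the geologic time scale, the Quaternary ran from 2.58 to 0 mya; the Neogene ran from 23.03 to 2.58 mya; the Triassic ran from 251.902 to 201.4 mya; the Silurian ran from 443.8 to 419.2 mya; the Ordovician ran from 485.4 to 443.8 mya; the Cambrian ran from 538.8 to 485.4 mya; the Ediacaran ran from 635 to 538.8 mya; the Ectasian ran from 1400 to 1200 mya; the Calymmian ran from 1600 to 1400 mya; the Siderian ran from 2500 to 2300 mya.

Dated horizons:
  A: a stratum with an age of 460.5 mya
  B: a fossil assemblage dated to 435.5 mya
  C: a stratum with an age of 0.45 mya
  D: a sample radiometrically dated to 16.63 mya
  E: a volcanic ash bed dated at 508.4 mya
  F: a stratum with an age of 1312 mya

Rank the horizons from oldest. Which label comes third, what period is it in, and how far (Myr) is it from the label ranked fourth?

Larger Ma means older, so oldest first: F 1312 > E 508.4 > A 460.5 > B 435.5 > D 16.63 > C 0.45.
Counting 3 along gives A (460.5 Ma); the excerpt puts that inside the Ordovician, 485.4–443.8 Ma.
Next in line is B (435.5 Ma), and 460.5 − 435.5 = 25 Myr.

A, in the Ordovician; 25 million years to B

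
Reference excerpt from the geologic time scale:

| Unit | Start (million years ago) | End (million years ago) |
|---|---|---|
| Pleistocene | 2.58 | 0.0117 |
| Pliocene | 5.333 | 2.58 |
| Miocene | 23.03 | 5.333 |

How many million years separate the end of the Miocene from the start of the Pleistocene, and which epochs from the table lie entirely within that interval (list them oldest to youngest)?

2.753 million years; Pliocene

The Miocene closes at 5.333 Ma and the Pleistocene opens at 2.58 Ma, so the interval is 5.333 − 2.58 = 2.753 Myr.
An epoch fits inside if it starts at or after 5.333 Ma and ends at or before 2.58 Ma; oldest first that gives Pliocene.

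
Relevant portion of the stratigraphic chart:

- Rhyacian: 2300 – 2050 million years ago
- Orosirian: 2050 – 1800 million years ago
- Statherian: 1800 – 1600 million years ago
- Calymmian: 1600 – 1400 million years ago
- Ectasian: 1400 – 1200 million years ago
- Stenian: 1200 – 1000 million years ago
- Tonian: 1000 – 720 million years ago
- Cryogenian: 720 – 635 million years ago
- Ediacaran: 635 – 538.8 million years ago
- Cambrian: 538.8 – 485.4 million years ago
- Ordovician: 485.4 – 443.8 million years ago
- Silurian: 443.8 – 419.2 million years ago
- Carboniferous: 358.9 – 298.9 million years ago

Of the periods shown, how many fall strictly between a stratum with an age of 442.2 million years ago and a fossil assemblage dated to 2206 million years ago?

The older date is 2206 Ma and the younger is 442.2 Ma.
Periods with start < 2206 and end > 442.2 Ma: Orosirian (2050–1800), Statherian (1800–1600), Calymmian (1600–1400), Ectasian (1400–1200), Stenian (1200–1000), Tonian (1000–720), Cryogenian (720–635), Ediacaran (635–538.8), Cambrian (538.8–485.4), Ordovician (485.4–443.8).
That is 10 complete periods.

10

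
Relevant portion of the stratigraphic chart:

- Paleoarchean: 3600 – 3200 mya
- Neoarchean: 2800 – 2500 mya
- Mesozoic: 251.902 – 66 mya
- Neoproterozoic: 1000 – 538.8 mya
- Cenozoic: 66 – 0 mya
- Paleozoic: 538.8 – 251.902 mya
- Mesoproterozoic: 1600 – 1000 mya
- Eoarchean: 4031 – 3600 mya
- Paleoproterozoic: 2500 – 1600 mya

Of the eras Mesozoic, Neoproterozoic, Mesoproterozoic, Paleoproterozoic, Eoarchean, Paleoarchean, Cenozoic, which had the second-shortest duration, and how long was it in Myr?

Start − end for each: Mesozoic 251.902 − 66 = 185.902; Neoproterozoic 1000 − 538.8 = 461.2; Mesoproterozoic 1600 − 1000 = 600; Paleoproterozoic 2500 − 1600 = 900; Eoarchean 4031 − 3600 = 431; Paleoarchean 3600 − 3200 = 400; Cenozoic 66 − 0 = 66.
Ranking these from shortest: Cenozoic < Mesozoic < Paleoarchean < Eoarchean < Neoproterozoic < Mesoproterozoic < Paleoproterozoic.
Position 2 in that ranking is Mesozoic, which lasted 185.902 Myr.

Mesozoic, 185.902 million years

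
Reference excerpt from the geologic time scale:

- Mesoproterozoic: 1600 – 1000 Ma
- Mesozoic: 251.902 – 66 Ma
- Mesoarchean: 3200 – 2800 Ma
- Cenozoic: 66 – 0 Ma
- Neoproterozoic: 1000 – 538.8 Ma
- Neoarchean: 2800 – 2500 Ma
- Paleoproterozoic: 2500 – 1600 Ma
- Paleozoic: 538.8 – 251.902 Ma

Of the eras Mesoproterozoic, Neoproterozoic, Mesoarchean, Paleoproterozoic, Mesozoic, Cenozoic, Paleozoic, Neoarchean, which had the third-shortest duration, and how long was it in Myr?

Paleozoic, 286.898 million years

Durations: Mesoproterozoic 600; Neoproterozoic 461.2; Mesoarchean 400; Paleoproterozoic 900; Mesozoic 185.902; Cenozoic 66; Paleozoic 286.898; Neoarchean 300 Myr.
Sorted shortest-first: Cenozoic (66), Mesozoic (185.902), Paleozoic (286.898), Neoarchean (300), Mesoarchean (400), Neoproterozoic (461.2), Mesoproterozoic (600), Paleoproterozoic (900).
The third shortest is Paleozoic at 286.898 Myr.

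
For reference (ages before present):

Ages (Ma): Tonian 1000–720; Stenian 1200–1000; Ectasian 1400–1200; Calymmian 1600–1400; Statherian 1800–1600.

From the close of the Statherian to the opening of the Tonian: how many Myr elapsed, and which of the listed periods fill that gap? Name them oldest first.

The Statherian closes at 1600 Ma and the Tonian opens at 1000 Ma, so the interval is 1600 − 1000 = 600 Myr.
A period fits inside if it starts at or after 1600 Ma and ends at or before 1000 Ma; oldest first that gives Calymmian, Ectasian, Stenian.

600 million years; Calymmian, Ectasian, Stenian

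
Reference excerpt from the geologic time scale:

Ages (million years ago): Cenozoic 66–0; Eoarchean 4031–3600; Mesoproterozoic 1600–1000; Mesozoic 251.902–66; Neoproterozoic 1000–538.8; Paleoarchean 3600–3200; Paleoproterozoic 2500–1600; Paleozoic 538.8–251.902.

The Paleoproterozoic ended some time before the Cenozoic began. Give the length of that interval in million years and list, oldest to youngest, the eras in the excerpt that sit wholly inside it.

1534 million years; Mesoproterozoic, Neoproterozoic, Paleozoic, Mesozoic

The Paleoproterozoic closes at 1600 Ma and the Cenozoic opens at 66 Ma, so the interval is 1600 − 66 = 1534 Myr.
An era fits inside if it starts at or after 1600 Ma and ends at or before 66 Ma; oldest first that gives Mesoproterozoic, Neoproterozoic, Paleozoic, Mesozoic.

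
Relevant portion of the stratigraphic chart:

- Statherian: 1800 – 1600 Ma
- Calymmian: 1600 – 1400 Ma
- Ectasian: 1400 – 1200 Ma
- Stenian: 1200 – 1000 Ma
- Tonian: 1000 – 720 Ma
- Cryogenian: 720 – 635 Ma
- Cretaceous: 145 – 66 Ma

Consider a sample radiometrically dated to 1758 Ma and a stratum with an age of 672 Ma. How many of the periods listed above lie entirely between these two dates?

The older date is 1758 Ma and the younger is 672 Ma.
Periods with start < 1758 and end > 672 Ma: Calymmian (1600–1400), Ectasian (1400–1200), Stenian (1200–1000), Tonian (1000–720).
That is 4 complete periods.

4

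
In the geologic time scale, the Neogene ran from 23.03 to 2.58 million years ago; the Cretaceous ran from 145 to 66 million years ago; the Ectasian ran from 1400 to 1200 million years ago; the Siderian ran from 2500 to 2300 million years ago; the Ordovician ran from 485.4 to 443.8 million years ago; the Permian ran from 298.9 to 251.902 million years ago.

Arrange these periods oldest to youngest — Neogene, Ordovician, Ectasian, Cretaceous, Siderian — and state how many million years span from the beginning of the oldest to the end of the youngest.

Siderian, Ectasian, Ordovician, Cretaceous, Neogene; total span 2497.42 Myr

From the excerpt: Neogene 23.03–2.58; Ordovician 485.4–443.8; Ectasian 1400–1200; Cretaceous 145–66; Siderian 2500–2300 (Ma).
Larger Ma is earlier, so the oldest is Siderian and the youngest is Neogene; oldest to youngest: Siderian, Ectasian, Ordovician, Cretaceous, Neogene.
Oldest start 2500 minus youngest end 2.58 gives 2497.42 Myr overall.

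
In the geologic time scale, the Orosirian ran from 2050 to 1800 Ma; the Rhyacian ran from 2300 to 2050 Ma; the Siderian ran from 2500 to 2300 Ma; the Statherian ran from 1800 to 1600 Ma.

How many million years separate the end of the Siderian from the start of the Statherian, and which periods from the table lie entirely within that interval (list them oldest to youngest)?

500 million years; Rhyacian, Orosirian

The Siderian closes at 2300 Ma and the Statherian opens at 1800 Ma, so the interval is 2300 − 1800 = 500 Myr.
A period fits inside if it starts at or after 2300 Ma and ends at or before 1800 Ma; oldest first that gives Rhyacian, Orosirian.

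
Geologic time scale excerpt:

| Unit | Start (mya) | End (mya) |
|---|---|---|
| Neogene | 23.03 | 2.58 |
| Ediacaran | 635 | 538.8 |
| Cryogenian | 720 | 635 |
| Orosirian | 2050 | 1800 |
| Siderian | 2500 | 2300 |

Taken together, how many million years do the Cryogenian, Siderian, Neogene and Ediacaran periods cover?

401.65 million years

Duration is start − end for each: (720 − 635) + (2500 − 2300) + (23.03 − 2.58) + (635 − 538.8).
That is 85 + 200 + 20.45 + 96.2, which totals 401.65 million years.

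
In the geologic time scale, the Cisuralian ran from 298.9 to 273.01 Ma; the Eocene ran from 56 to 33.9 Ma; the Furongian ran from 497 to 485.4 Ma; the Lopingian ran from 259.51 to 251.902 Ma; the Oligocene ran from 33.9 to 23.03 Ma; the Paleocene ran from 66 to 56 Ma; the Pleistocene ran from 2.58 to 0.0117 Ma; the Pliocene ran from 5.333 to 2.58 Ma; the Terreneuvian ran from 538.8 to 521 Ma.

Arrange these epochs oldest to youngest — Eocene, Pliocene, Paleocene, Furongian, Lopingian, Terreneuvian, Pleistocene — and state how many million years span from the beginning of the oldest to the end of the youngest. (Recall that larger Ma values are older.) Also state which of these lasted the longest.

Terreneuvian, Furongian, Lopingian, Paleocene, Eocene, Pliocene, Pleistocene; total span 538.7883 Myr; longest is Eocene

From the excerpt: Eocene 56–33.9; Pliocene 5.333–2.58; Paleocene 66–56; Furongian 497–485.4; Lopingian 259.51–251.902; Terreneuvian 538.8–521; Pleistocene 2.58–0.0117 (Ma).
Larger Ma is earlier, so the oldest is Terreneuvian and the youngest is Pleistocene; oldest to youngest: Terreneuvian, Furongian, Lopingian, Paleocene, Eocene, Pliocene, Pleistocene.
Oldest start 538.8 minus youngest end 0.0117 gives 538.7883 Myr overall.
Individual lengths (start − end): Lopingian 7.608; Pliocene 2.753; Terreneuvian 17.8; Furongian 11.6; Eocene 22.1; Pleistocene 2.5683; Paleocene 10. The largest is Eocene at 22.1 Myr.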